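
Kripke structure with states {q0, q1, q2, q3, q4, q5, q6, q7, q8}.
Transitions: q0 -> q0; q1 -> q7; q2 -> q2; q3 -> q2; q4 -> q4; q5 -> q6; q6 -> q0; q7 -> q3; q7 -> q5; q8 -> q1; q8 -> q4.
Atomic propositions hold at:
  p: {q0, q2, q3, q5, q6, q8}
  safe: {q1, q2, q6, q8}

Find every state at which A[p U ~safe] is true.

{q0, q3, q4, q5, q6, q7}

Sat(~safe) = {q0, q3, q4, q5, q7}
A[p U ~safe]: least fixpoint, start Z0 = Sat(~safe) = {q0, q3, q4, q5, q7}, add states in Sat(p) with every successor in Z. Z1 = {q0, q3, q4, q5, q6, q7}; fixed.
Sat(A[p U ~safe]) = {q0, q3, q4, q5, q6, q7}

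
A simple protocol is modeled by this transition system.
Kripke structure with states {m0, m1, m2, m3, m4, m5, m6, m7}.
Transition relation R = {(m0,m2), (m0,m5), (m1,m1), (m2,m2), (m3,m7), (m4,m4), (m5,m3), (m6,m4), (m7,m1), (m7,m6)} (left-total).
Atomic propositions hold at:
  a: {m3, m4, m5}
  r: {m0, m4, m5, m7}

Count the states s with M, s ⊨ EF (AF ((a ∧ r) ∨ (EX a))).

Sat(a ∧ r) = {m4, m5}
Sat(EX a) = {s : some successor in {m3, m4, m5}} = {m0, m4, m5, m6}
Sat((a ∧ r) ∨ (EX a)) = {m0, m4, m5, m6}
AF ((a ∧ r) ∨ (EX a)): least fixpoint, start Z0 = {m0, m4, m5, m6}, add states with every successor in Z. Already a fixed point.
Sat(AF ((a ∧ r) ∨ (EX a))) = {m0, m4, m5, m6}
EF (AF ((a ∧ r) ∨ (EX a))): least fixpoint, start Z0 = {m0, m4, m5, m6}, add states with some successor in Z. Z1 = {m0, m4, m5, m6, m7}; Z2 = {m0, m3, m4, m5, m6, m7}; fixed.
Sat(EF (AF ((a ∧ r) ∨ (EX a)))) = {m0, m3, m4, m5, m6, m7}
|Sat(EF (AF ((a ∧ r) ∨ (EX a))))| = |{m0, m3, m4, m5, m6, m7}| = 6.

6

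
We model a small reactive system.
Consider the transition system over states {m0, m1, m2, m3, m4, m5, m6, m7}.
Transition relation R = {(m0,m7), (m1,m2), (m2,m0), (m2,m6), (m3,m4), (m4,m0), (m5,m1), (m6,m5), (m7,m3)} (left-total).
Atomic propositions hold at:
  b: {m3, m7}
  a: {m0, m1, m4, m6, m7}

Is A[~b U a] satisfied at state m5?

Sat(~b) = {m0, m1, m2, m4, m5, m6}
A[~b U a]: least fixpoint, start Z0 = Sat(a) = {m0, m1, m4, m6, m7}, add states in Sat(~b) with every successor in Z. Z1 = {m0, m1, m2, m4, m5, m6, m7}; fixed.
Sat(A[~b U a]) = {m0, m1, m2, m4, m5, m6, m7}
m5 ∈ Sat(A[~b U a]) = {m0, m1, m2, m4, m5, m6, m7}, so the formula holds at m5.

Yes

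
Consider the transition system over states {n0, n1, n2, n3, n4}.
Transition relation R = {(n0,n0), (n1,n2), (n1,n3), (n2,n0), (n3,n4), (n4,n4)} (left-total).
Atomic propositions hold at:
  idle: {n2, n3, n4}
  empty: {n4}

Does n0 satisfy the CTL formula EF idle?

No

EF idle: least fixpoint, start Z0 = {n2, n3, n4}, add states with some successor in Z. Z1 = {n1, n2, n3, n4}; fixed.
Sat(EF idle) = {n1, n2, n3, n4}
n0 ∉ Sat(EF idle) = {n1, n2, n3, n4}, so the formula does not hold at n0.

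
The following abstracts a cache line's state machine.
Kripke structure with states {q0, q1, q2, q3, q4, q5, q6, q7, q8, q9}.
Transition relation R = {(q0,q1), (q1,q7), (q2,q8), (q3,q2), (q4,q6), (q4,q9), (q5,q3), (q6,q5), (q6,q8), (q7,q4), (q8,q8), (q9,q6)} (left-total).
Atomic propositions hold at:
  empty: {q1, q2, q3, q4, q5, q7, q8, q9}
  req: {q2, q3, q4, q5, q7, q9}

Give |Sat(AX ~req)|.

4

Sat(~req) = {q0, q1, q6, q8}
Sat(AX ~req) = {s : every successor in {q0, q1, q6, q8}} = {q0, q2, q8, q9}
|Sat(AX ~req)| = |{q0, q2, q8, q9}| = 4.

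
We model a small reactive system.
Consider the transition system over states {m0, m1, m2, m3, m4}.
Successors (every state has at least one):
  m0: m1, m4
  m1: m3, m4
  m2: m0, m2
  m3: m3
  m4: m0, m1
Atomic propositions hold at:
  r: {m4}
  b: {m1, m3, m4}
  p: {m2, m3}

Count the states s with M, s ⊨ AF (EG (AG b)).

1

AG b: greatest fixpoint, start Z0 = {m1, m3, m4}, keep only states in Sat with every successor in Z. Z1 = {m1, m3}; Z2 = {m3}; fixed.
Sat(AG b) = {m3}
EG (AG b): greatest fixpoint, start Z0 = {m3}, keep only states in Sat with some successor in Z. Already a fixed point.
Sat(EG (AG b)) = {m3}
AF (EG (AG b)): least fixpoint, start Z0 = {m3}, add states with every successor in Z. Already a fixed point.
Sat(AF (EG (AG b))) = {m3}
|Sat(AF (EG (AG b)))| = |{m3}| = 1.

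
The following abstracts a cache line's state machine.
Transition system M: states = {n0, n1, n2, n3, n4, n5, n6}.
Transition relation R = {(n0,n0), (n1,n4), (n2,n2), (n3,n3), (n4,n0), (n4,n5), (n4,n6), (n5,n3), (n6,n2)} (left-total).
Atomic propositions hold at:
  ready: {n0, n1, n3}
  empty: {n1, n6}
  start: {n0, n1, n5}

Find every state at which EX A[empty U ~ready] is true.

{n1, n2, n4, n6}

Sat(~ready) = {n2, n4, n5, n6}
A[empty U ~ready]: least fixpoint, start Z0 = Sat(~ready) = {n2, n4, n5, n6}, add states in Sat(empty) with every successor in Z. Z1 = {n1, n2, n4, n5, n6}; fixed.
Sat(A[empty U ~ready]) = {n1, n2, n4, n5, n6}
Sat(EX A[empty U ~ready]) = {s : some successor in {n1, n2, n4, n5, n6}} = {n1, n2, n4, n6}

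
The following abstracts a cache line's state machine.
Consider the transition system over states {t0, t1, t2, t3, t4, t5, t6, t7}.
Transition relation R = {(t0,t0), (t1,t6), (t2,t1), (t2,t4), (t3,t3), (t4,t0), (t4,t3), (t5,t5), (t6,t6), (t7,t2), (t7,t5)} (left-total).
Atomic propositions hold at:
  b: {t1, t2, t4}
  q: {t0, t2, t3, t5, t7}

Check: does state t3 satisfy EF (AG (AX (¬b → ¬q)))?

Sat(¬b) = {t0, t3, t5, t6, t7}
Sat(¬q) = {t1, t4, t6}
Sat(¬b → ¬q) = {t1, t2, t4, t6}
Sat(AX (¬b → ¬q)) = {s : every successor in {t1, t2, t4, t6}} = {t1, t2, t6}
AG (AX (¬b → ¬q)): greatest fixpoint, start Z0 = {t1, t2, t6}, keep only states in Sat with every successor in Z. Z1 = {t1, t6}; fixed.
Sat(AG (AX (¬b → ¬q))) = {t1, t6}
EF (AG (AX (¬b → ¬q))): least fixpoint, start Z0 = {t1, t6}, add states with some successor in Z. Z1 = {t1, t2, t6}; Z2 = {t1, t2, t6, t7}; fixed.
Sat(EF (AG (AX (¬b → ¬q)))) = {t1, t2, t6, t7}
t3 ∉ Sat(EF (AG (AX (¬b → ¬q)))) = {t1, t2, t6, t7}, so the formula does not hold at t3.

No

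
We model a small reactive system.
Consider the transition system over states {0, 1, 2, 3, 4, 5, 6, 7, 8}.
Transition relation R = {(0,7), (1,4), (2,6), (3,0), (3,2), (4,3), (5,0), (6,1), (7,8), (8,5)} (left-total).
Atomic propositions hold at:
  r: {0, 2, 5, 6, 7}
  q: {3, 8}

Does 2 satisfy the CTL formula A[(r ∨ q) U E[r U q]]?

Sat(r ∨ q) = {0, 2, 3, 5, 6, 7, 8}
E[r U q]: least fixpoint, start Z0 = Sat(q) = {3, 8}, add states in Sat(r) with some successor in Z. Z1 = {3, 7, 8}; Z2 = {0, 3, 7, 8}; Z3 = {0, 3, 5, 7, 8}; fixed.
Sat(E[r U q]) = {0, 3, 5, 7, 8}
A[(r ∨ q) U E[r U q]]: least fixpoint, start Z0 = Sat(E[r U q]) = {0, 3, 5, 7, 8}, add states in Sat(r ∨ q) with every successor in Z. Already a fixed point.
Sat(A[(r ∨ q) U E[r U q]]) = {0, 3, 5, 7, 8}
2 ∉ Sat(A[(r ∨ q) U E[r U q]]) = {0, 3, 5, 7, 8}, so the formula does not hold at 2.

No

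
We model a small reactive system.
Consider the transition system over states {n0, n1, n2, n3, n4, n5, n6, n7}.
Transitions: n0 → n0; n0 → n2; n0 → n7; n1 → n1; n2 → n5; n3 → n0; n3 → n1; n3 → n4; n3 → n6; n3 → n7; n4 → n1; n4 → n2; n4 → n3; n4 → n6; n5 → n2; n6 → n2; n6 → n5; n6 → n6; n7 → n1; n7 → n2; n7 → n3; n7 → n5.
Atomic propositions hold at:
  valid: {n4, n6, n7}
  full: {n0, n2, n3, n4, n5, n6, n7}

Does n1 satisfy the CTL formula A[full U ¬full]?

Yes

Sat(¬full) = {n1}
A[full U ¬full]: least fixpoint, start Z0 = Sat(¬full) = {n1}, add states in Sat(full) with every successor in Z. Already a fixed point.
Sat(A[full U ¬full]) = {n1}
n1 ∈ Sat(A[full U ¬full]) = {n1}, so the formula holds at n1.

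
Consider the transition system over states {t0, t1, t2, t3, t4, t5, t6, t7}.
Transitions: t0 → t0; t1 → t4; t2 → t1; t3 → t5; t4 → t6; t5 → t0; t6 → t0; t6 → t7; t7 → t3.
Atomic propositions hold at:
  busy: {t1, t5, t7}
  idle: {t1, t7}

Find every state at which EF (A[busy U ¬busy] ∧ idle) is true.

Sat(¬busy) = {t0, t2, t3, t4, t6}
A[busy U ¬busy]: least fixpoint, start Z0 = Sat(¬busy) = {t0, t2, t3, t4, t6}, add states in Sat(busy) with every successor in Z. Z1 = {t0, t1, t2, t3, t4, t5, t6, t7}; fixed.
Sat(A[busy U ¬busy]) = {t0, t1, t2, t3, t4, t5, t6, t7}
Sat(A[busy U ¬busy] ∧ idle) = {t1, t7}
EF (A[busy U ¬busy] ∧ idle): least fixpoint, start Z0 = {t1, t7}, add states with some successor in Z. Z1 = {t1, t2, t6, t7}; Z2 = {t1, t2, t4, t6, t7}; fixed.
Sat(EF (A[busy U ¬busy] ∧ idle)) = {t1, t2, t4, t6, t7}

{t1, t2, t4, t6, t7}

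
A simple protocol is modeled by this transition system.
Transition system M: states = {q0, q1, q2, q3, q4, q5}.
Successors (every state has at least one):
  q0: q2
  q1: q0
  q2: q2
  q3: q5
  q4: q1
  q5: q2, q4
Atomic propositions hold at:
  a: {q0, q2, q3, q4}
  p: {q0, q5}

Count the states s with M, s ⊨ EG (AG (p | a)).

Sat(p | a) = {q0, q2, q3, q4, q5}
AG (p | a): greatest fixpoint, start Z0 = {q0, q2, q3, q4, q5}, keep only states in Sat with every successor in Z. Z1 = {q0, q2, q3, q5}; Z2 = {q0, q2, q3}; Z3 = {q0, q2}; fixed.
Sat(AG (p | a)) = {q0, q2}
EG (AG (p | a)): greatest fixpoint, start Z0 = {q0, q2}, keep only states in Sat with some successor in Z. Already a fixed point.
Sat(EG (AG (p | a))) = {q0, q2}
|Sat(EG (AG (p | a)))| = |{q0, q2}| = 2.

2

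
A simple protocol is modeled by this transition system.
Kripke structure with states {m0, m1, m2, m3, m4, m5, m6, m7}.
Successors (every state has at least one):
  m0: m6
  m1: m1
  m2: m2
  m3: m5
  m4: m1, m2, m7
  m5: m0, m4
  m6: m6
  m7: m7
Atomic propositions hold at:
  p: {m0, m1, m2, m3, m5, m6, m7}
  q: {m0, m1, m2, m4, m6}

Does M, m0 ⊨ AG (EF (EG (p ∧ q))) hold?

Sat(p ∧ q) = {m0, m1, m2, m6}
EG (p ∧ q): greatest fixpoint, start Z0 = {m0, m1, m2, m6}, keep only states in Sat with some successor in Z. Already a fixed point.
Sat(EG (p ∧ q)) = {m0, m1, m2, m6}
EF (EG (p ∧ q)): least fixpoint, start Z0 = {m0, m1, m2, m6}, add states with some successor in Z. Z1 = {m0, m1, m2, m4, m5, m6}; Z2 = {m0, m1, m2, m3, m4, m5, m6}; fixed.
Sat(EF (EG (p ∧ q))) = {m0, m1, m2, m3, m4, m5, m6}
AG (EF (EG (p ∧ q))): greatest fixpoint, start Z0 = {m0, m1, m2, m3, m4, m5, m6}, keep only states in Sat with every successor in Z. Z1 = {m0, m1, m2, m3, m5, m6}; Z2 = {m0, m1, m2, m3, m6}; Z3 = {m0, m1, m2, m6}; fixed.
Sat(AG (EF (EG (p ∧ q)))) = {m0, m1, m2, m6}
m0 ∈ Sat(AG (EF (EG (p ∧ q)))) = {m0, m1, m2, m6}, so the formula holds at m0.

Yes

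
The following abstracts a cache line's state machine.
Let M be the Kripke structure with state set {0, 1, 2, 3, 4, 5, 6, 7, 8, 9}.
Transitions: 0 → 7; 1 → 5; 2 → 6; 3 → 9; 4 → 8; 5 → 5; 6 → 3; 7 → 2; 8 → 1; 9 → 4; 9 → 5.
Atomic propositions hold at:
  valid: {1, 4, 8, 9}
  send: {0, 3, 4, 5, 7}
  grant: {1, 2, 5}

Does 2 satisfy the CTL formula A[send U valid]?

No

A[send U valid]: least fixpoint, start Z0 = Sat(valid) = {1, 4, 8, 9}, add states in Sat(send) with every successor in Z. Z1 = {1, 3, 4, 8, 9}; fixed.
Sat(A[send U valid]) = {1, 3, 4, 8, 9}
2 ∉ Sat(A[send U valid]) = {1, 3, 4, 8, 9}, so the formula does not hold at 2.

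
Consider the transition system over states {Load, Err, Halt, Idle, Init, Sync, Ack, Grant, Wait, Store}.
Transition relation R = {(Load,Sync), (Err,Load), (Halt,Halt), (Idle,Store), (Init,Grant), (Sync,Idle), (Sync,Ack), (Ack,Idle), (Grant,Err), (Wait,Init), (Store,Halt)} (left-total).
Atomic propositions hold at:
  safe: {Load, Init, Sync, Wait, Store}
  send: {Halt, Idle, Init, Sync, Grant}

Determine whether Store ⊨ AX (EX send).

Sat(EX send) = {s : some successor in {Halt, Idle, Init, Sync, Grant}} = {Load, Halt, Init, Sync, Ack, Wait, Store}
Sat(AX (EX send)) = {s : every successor in {Load, Halt, Init, Sync, Ack, Wait, Store}} = {Load, Err, Halt, Idle, Wait, Store}
Store ∈ Sat(AX (EX send)) = {Load, Err, Halt, Idle, Wait, Store}, so the formula holds at Store.

Yes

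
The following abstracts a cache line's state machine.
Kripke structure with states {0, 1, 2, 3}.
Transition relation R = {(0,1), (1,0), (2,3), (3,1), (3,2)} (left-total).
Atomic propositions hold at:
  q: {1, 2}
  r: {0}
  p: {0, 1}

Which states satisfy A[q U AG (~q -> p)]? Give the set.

Sat(~q) = {0, 3}
Sat(~q -> p) = {0, 1, 2}
AG (~q -> p): greatest fixpoint, start Z0 = {0, 1, 2}, keep only states in Sat with every successor in Z. Z1 = {0, 1}; fixed.
Sat(AG (~q -> p)) = {0, 1}
A[q U AG (~q -> p)]: least fixpoint, start Z0 = Sat(AG (~q -> p)) = {0, 1}, add states in Sat(q) with every successor in Z. Already a fixed point.
Sat(A[q U AG (~q -> p)]) = {0, 1}

{0, 1}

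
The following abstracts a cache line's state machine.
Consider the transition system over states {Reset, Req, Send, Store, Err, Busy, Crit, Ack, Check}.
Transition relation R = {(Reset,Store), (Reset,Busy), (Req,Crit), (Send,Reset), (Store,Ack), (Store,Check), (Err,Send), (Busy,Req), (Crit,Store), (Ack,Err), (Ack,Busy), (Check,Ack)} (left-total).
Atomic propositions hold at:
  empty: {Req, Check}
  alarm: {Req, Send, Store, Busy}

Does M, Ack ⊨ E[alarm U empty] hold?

E[alarm U empty]: least fixpoint, start Z0 = Sat(empty) = {Req, Check}, add states in Sat(alarm) with some successor in Z. Z1 = {Req, Store, Busy, Check}; fixed.
Sat(E[alarm U empty]) = {Req, Store, Busy, Check}
Ack ∉ Sat(E[alarm U empty]) = {Req, Store, Busy, Check}, so the formula does not hold at Ack.

No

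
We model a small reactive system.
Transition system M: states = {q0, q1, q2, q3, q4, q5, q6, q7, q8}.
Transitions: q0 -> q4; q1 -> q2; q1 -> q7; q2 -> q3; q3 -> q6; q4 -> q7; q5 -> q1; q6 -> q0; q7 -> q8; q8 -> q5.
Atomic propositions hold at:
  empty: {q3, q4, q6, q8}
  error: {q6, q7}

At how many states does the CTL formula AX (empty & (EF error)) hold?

4

EF error: least fixpoint, start Z0 = {q6, q7}, add states with some successor in Z. Z1 = {q1, q3, q4, q6, q7}; Z2 = {q0, q1, q2, q3, q4, q5, q6, q7}; Z3 = {q0, q1, q2, q3, q4, q5, q6, q7, q8}; fixed.
Sat(EF error) = {q0, q1, q2, q3, q4, q5, q6, q7, q8}
Sat(empty & (EF error)) = {q3, q4, q6, q8}
Sat(AX (empty & (EF error))) = {s : every successor in {q3, q4, q6, q8}} = {q0, q2, q3, q7}
|Sat(AX (empty & (EF error)))| = |{q0, q2, q3, q7}| = 4.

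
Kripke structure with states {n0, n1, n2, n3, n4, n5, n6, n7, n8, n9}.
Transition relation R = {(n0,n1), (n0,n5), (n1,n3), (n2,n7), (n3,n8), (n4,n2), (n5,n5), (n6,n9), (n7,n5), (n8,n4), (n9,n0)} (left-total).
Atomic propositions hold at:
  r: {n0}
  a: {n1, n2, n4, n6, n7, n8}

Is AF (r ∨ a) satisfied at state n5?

Sat(r ∨ a) = {n0, n1, n2, n4, n6, n7, n8}
AF (r ∨ a): least fixpoint, start Z0 = {n0, n1, n2, n4, n6, n7, n8}, add states with every successor in Z. Z1 = {n0, n1, n2, n3, n4, n6, n7, n8, n9}; fixed.
Sat(AF (r ∨ a)) = {n0, n1, n2, n3, n4, n6, n7, n8, n9}
n5 ∉ Sat(AF (r ∨ a)) = {n0, n1, n2, n3, n4, n6, n7, n8, n9}, so the formula does not hold at n5.

No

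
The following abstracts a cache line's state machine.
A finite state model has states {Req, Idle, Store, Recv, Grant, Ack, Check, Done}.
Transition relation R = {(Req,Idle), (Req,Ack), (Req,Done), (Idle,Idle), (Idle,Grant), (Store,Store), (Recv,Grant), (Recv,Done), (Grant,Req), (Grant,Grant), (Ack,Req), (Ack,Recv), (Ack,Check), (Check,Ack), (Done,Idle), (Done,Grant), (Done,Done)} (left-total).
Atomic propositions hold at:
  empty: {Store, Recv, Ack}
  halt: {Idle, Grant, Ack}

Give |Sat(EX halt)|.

Sat(EX halt) = {s : some successor in {Idle, Grant, Ack}} = {Req, Idle, Recv, Grant, Check, Done}
|Sat(EX halt)| = |{Req, Idle, Recv, Grant, Check, Done}| = 6.

6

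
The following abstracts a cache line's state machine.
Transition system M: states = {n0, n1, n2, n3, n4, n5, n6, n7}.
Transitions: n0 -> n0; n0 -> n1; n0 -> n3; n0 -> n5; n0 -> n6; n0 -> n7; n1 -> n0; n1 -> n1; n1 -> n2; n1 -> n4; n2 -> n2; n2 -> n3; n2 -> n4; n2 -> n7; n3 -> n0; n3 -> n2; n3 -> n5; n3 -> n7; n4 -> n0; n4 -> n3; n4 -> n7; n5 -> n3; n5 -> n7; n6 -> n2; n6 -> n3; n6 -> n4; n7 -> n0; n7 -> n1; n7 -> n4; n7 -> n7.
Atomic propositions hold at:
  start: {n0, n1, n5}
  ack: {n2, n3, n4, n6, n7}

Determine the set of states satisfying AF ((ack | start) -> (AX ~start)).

Sat(ack | start) = {n0, n1, n2, n3, n4, n5, n6, n7}
Sat(~start) = {n2, n3, n4, n6, n7}
Sat(AX ~start) = {s : every successor in {n2, n3, n4, n6, n7}} = {n2, n5, n6}
Sat((ack | start) -> (AX ~start)) = {n2, n5, n6}
AF ((ack | start) -> (AX ~start)): least fixpoint, start Z0 = {n2, n5, n6}, add states with every successor in Z. Already a fixed point.
Sat(AF ((ack | start) -> (AX ~start))) = {n2, n5, n6}

{n2, n5, n6}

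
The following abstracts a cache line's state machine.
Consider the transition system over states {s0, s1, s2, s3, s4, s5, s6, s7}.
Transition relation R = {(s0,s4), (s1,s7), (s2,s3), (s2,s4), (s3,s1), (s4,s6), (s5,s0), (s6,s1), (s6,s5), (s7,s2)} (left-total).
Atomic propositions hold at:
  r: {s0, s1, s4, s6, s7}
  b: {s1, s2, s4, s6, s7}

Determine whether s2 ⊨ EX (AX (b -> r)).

Sat(b -> r) = {s0, s1, s3, s4, s5, s6, s7}
Sat(AX (b -> r)) = {s : every successor in {s0, s1, s3, s4, s5, s6, s7}} = {s0, s1, s2, s3, s4, s5, s6}
Sat(EX (AX (b -> r))) = {s : some successor in {s0, s1, s2, s3, s4, s5, s6}} = {s0, s2, s3, s4, s5, s6, s7}
s2 ∈ Sat(EX (AX (b -> r))) = {s0, s2, s3, s4, s5, s6, s7}, so the formula holds at s2.

Yes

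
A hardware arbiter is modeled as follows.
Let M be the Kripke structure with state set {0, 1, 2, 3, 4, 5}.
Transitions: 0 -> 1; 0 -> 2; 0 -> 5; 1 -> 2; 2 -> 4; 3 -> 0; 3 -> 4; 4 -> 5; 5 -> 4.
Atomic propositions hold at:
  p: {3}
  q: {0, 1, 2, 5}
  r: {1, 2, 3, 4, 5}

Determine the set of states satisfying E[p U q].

{0, 1, 2, 3, 5}

E[p U q]: least fixpoint, start Z0 = Sat(q) = {0, 1, 2, 5}, add states in Sat(p) with some successor in Z. Z1 = {0, 1, 2, 3, 5}; fixed.
Sat(E[p U q]) = {0, 1, 2, 3, 5}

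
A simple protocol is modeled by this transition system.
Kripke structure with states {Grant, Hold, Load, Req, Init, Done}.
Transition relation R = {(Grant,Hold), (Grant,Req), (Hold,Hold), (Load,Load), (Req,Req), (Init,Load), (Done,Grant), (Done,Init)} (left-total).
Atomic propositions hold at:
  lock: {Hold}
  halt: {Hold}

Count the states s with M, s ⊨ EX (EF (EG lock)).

EG lock: greatest fixpoint, start Z0 = {Hold}, keep only states in Sat with some successor in Z. Already a fixed point.
Sat(EG lock) = {Hold}
EF (EG lock): least fixpoint, start Z0 = {Hold}, add states with some successor in Z. Z1 = {Grant, Hold}; Z2 = {Grant, Hold, Done}; fixed.
Sat(EF (EG lock)) = {Grant, Hold, Done}
Sat(EX (EF (EG lock))) = {s : some successor in {Grant, Hold, Done}} = {Grant, Hold, Done}
|Sat(EX (EF (EG lock)))| = |{Grant, Hold, Done}| = 3.

3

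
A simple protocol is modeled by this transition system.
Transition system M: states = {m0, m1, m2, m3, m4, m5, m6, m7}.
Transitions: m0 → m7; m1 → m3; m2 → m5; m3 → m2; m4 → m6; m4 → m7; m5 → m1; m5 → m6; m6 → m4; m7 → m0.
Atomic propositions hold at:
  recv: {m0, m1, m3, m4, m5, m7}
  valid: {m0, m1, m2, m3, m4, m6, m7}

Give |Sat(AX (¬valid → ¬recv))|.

Sat(¬valid) = {m5}
Sat(¬recv) = {m2, m6}
Sat(¬valid → ¬recv) = {m0, m1, m2, m3, m4, m6, m7}
Sat(AX (¬valid → ¬recv)) = {s : every successor in {m0, m1, m2, m3, m4, m6, m7}} = {m0, m1, m3, m4, m5, m6, m7}
|Sat(AX (¬valid → ¬recv))| = |{m0, m1, m3, m4, m5, m6, m7}| = 7.

7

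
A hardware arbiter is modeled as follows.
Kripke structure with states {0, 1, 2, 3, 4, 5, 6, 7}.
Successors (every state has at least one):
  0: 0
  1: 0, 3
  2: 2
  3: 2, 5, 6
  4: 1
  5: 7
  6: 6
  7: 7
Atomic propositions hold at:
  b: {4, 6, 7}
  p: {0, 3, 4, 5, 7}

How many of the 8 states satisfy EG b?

2

EG b: greatest fixpoint, start Z0 = {4, 6, 7}, keep only states in Sat with some successor in Z. Z1 = {6, 7}; fixed.
Sat(EG b) = {6, 7}
|Sat(EG b)| = |{6, 7}| = 2.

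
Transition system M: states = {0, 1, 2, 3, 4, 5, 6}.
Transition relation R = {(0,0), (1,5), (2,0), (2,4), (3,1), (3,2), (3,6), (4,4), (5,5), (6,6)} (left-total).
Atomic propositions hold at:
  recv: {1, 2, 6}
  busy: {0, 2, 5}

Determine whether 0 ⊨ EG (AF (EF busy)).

EF busy: least fixpoint, start Z0 = {0, 2, 5}, add states with some successor in Z. Z1 = {0, 1, 2, 3, 5}; fixed.
Sat(EF busy) = {0, 1, 2, 3, 5}
AF (EF busy): least fixpoint, start Z0 = {0, 1, 2, 3, 5}, add states with every successor in Z. Already a fixed point.
Sat(AF (EF busy)) = {0, 1, 2, 3, 5}
EG (AF (EF busy)): greatest fixpoint, start Z0 = {0, 1, 2, 3, 5}, keep only states in Sat with some successor in Z. Already a fixed point.
Sat(EG (AF (EF busy))) = {0, 1, 2, 3, 5}
0 ∈ Sat(EG (AF (EF busy))) = {0, 1, 2, 3, 5}, so the formula holds at 0.

Yes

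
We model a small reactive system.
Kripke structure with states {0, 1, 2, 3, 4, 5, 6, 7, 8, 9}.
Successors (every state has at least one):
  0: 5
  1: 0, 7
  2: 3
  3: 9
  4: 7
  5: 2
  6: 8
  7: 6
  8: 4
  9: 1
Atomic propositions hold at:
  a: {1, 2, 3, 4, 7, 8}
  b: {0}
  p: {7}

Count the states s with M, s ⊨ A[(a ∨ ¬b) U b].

1

Sat(¬b) = {1, 2, 3, 4, 5, 6, 7, 8, 9}
Sat(a ∨ ¬b) = {1, 2, 3, 4, 5, 6, 7, 8, 9}
A[(a ∨ ¬b) U b]: least fixpoint, start Z0 = Sat(b) = {0}, add states in Sat(a ∨ ¬b) with every successor in Z. Already a fixed point.
Sat(A[(a ∨ ¬b) U b]) = {0}
|Sat(A[(a ∨ ¬b) U b])| = |{0}| = 1.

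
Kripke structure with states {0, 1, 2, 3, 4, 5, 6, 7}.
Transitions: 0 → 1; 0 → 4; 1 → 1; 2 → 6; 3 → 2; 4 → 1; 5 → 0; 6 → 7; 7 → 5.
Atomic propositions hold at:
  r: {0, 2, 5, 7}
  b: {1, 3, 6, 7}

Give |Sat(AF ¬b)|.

7

Sat(¬b) = {0, 2, 4, 5}
AF ¬b: least fixpoint, start Z0 = {0, 2, 4, 5}, add states with every successor in Z. Z1 = {0, 2, 3, 4, 5, 7}; Z2 = {0, 2, 3, 4, 5, 6, 7}; fixed.
Sat(AF ¬b) = {0, 2, 3, 4, 5, 6, 7}
|Sat(AF ¬b)| = |{0, 2, 3, 4, 5, 6, 7}| = 7.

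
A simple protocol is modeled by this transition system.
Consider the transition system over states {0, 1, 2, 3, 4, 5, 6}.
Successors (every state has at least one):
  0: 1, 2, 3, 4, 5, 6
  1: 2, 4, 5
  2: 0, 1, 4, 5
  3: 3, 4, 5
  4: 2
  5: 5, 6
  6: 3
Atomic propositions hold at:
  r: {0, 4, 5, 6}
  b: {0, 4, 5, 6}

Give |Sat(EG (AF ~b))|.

5

Sat(~b) = {1, 2, 3}
AF ~b: least fixpoint, start Z0 = {1, 2, 3}, add states with every successor in Z. Z1 = {1, 2, 3, 4, 6}; fixed.
Sat(AF ~b) = {1, 2, 3, 4, 6}
EG (AF ~b): greatest fixpoint, start Z0 = {1, 2, 3, 4, 6}, keep only states in Sat with some successor in Z. Already a fixed point.
Sat(EG (AF ~b)) = {1, 2, 3, 4, 6}
|Sat(EG (AF ~b))| = |{1, 2, 3, 4, 6}| = 5.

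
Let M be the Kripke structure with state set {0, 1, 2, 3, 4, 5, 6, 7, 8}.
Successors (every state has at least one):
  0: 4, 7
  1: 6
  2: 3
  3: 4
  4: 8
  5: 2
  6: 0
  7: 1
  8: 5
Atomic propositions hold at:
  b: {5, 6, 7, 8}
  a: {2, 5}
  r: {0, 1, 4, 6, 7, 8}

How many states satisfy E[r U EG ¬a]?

4

Sat(¬a) = {0, 1, 3, 4, 6, 7, 8}
EG ¬a: greatest fixpoint, start Z0 = {0, 1, 3, 4, 6, 7, 8}, keep only states in Sat with some successor in Z. Z1 = {0, 1, 3, 4, 6, 7}; Z2 = {0, 1, 3, 6, 7}; Z3 = {0, 1, 6, 7}; fixed.
Sat(EG ¬a) = {0, 1, 6, 7}
E[r U EG ¬a]: least fixpoint, start Z0 = Sat(EG ¬a) = {0, 1, 6, 7}, add states in Sat(r) with some successor in Z. Already a fixed point.
Sat(E[r U EG ¬a]) = {0, 1, 6, 7}
|Sat(E[r U EG ¬a])| = |{0, 1, 6, 7}| = 4.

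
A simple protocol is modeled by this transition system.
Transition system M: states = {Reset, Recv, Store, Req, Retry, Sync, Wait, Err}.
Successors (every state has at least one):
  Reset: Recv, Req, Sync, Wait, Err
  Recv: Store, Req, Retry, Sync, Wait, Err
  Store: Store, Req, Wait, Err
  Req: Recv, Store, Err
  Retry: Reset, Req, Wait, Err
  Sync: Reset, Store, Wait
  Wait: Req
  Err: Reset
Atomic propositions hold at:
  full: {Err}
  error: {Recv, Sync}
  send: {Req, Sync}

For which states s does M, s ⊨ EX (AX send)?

Sat(AX send) = {s : every successor in {Req, Sync}} = {Wait}
Sat(EX (AX send)) = {s : some successor in {Wait}} = {Reset, Recv, Store, Retry, Sync}

{Reset, Recv, Store, Retry, Sync}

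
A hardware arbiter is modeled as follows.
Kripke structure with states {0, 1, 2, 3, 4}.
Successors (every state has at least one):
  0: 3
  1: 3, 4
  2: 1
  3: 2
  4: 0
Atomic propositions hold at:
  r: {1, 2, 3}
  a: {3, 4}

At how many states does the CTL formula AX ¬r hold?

1

Sat(¬r) = {0, 4}
Sat(AX ¬r) = {s : every successor in {0, 4}} = {4}
|Sat(AX ¬r)| = |{4}| = 1.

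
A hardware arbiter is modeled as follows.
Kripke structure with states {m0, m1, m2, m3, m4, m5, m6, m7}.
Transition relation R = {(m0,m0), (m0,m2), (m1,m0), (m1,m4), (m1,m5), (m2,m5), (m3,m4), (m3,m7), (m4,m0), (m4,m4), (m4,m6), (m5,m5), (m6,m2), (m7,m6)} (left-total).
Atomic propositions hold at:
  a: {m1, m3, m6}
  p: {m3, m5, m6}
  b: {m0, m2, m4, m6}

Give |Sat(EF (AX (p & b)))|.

Sat(p & b) = {m6}
Sat(AX (p & b)) = {s : every successor in {m6}} = {m7}
EF (AX (p & b)): least fixpoint, start Z0 = {m7}, add states with some successor in Z. Z1 = {m3, m7}; fixed.
Sat(EF (AX (p & b))) = {m3, m7}
|Sat(EF (AX (p & b)))| = |{m3, m7}| = 2.

2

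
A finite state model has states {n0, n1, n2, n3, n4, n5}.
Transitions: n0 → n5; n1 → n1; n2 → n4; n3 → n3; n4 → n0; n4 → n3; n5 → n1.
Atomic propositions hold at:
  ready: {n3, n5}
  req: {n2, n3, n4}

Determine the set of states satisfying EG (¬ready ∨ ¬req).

{n0, n1, n2, n4, n5}

Sat(¬ready) = {n0, n1, n2, n4}
Sat(¬req) = {n0, n1, n5}
Sat(¬ready ∨ ¬req) = {n0, n1, n2, n4, n5}
EG (¬ready ∨ ¬req): greatest fixpoint, start Z0 = {n0, n1, n2, n4, n5}, keep only states in Sat with some successor in Z. Already a fixed point.
Sat(EG (¬ready ∨ ¬req)) = {n0, n1, n2, n4, n5}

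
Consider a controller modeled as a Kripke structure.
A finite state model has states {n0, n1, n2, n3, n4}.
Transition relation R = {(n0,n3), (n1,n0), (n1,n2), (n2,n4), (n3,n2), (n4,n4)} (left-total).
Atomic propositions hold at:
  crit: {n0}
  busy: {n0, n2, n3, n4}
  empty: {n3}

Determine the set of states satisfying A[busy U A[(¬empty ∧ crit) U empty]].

Sat(¬empty) = {n0, n1, n2, n4}
Sat(¬empty ∧ crit) = {n0}
A[(¬empty ∧ crit) U empty]: least fixpoint, start Z0 = Sat(empty) = {n3}, add states in Sat(¬empty ∧ crit) with every successor in Z. Z1 = {n0, n3}; fixed.
Sat(A[(¬empty ∧ crit) U empty]) = {n0, n3}
A[busy U A[(¬empty ∧ crit) U empty]]: least fixpoint, start Z0 = Sat(A[(¬empty ∧ crit) U empty]) = {n0, n3}, add states in Sat(busy) with every successor in Z. Already a fixed point.
Sat(A[busy U A[(¬empty ∧ crit) U empty]]) = {n0, n3}

{n0, n3}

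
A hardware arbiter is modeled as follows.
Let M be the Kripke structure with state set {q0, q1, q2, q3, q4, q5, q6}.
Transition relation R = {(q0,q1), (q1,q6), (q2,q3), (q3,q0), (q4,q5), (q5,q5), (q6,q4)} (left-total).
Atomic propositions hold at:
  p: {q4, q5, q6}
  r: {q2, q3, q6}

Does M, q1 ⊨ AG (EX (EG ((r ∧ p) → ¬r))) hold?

Sat(r ∧ p) = {q6}
Sat(¬r) = {q0, q1, q4, q5}
Sat((r ∧ p) → ¬r) = {q0, q1, q2, q3, q4, q5}
EG ((r ∧ p) → ¬r): greatest fixpoint, start Z0 = {q0, q1, q2, q3, q4, q5}, keep only states in Sat with some successor in Z. Z1 = {q0, q2, q3, q4, q5}; Z2 = {q2, q3, q4, q5}; Z3 = {q2, q4, q5}; Z4 = {q4, q5}; fixed.
Sat(EG ((r ∧ p) → ¬r)) = {q4, q5}
Sat(EX (EG ((r ∧ p) → ¬r))) = {s : some successor in {q4, q5}} = {q4, q5, q6}
AG (EX (EG ((r ∧ p) → ¬r))): greatest fixpoint, start Z0 = {q4, q5, q6}, keep only states in Sat with every successor in Z. Already a fixed point.
Sat(AG (EX (EG ((r ∧ p) → ¬r)))) = {q4, q5, q6}
q1 ∉ Sat(AG (EX (EG ((r ∧ p) → ¬r)))) = {q4, q5, q6}, so the formula does not hold at q1.

No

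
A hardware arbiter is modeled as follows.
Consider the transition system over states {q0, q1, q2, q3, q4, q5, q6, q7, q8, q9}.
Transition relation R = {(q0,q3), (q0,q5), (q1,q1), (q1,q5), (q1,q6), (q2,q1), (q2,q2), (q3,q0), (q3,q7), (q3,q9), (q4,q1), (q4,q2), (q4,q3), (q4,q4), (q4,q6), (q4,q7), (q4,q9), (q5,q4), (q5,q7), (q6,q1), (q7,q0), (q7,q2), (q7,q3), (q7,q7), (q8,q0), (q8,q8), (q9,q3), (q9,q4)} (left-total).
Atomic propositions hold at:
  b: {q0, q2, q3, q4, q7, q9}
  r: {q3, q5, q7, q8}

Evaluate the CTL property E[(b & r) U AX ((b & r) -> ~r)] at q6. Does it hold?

Sat(b & r) = {q3, q7}
Sat(~r) = {q0, q1, q2, q4, q6, q9}
Sat((b & r) -> ~r) = {q0, q1, q2, q4, q5, q6, q8, q9}
Sat(AX ((b & r) -> ~r)) = {s : every successor in {q0, q1, q2, q4, q5, q6, q8, q9}} = {q1, q2, q6, q8}
E[(b & r) U AX ((b & r) -> ~r)]: least fixpoint, start Z0 = Sat(AX ((b & r) -> ~r)) = {q1, q2, q6, q8}, add states in Sat(b & r) with some successor in Z. Z1 = {q1, q2, q6, q7, q8}; Z2 = {q1, q2, q3, q6, q7, q8}; fixed.
Sat(E[(b & r) U AX ((b & r) -> ~r)]) = {q1, q2, q3, q6, q7, q8}
q6 ∈ Sat(E[(b & r) U AX ((b & r) -> ~r)]) = {q1, q2, q3, q6, q7, q8}, so the formula holds at q6.

Yes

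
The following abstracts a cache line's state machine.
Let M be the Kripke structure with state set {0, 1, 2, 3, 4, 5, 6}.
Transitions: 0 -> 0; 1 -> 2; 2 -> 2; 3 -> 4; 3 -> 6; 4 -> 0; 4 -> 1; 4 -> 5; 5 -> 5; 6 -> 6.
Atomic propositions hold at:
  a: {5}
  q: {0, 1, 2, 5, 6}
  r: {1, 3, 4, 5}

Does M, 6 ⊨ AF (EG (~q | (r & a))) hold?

Sat(~q) = {3, 4}
Sat(r & a) = {5}
Sat(~q | (r & a)) = {3, 4, 5}
EG (~q | (r & a)): greatest fixpoint, start Z0 = {3, 4, 5}, keep only states in Sat with some successor in Z. Already a fixed point.
Sat(EG (~q | (r & a))) = {3, 4, 5}
AF (EG (~q | (r & a))): least fixpoint, start Z0 = {3, 4, 5}, add states with every successor in Z. Already a fixed point.
Sat(AF (EG (~q | (r & a)))) = {3, 4, 5}
6 ∉ Sat(AF (EG (~q | (r & a)))) = {3, 4, 5}, so the formula does not hold at 6.

No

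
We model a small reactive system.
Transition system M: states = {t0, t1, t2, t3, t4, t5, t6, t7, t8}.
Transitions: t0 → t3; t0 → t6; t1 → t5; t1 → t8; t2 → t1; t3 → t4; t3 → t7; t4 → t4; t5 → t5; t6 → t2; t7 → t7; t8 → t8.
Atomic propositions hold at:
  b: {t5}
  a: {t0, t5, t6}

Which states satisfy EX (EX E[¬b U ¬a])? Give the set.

Sat(¬b) = {t0, t1, t2, t3, t4, t6, t7, t8}
Sat(¬a) = {t1, t2, t3, t4, t7, t8}
E[¬b U ¬a]: least fixpoint, start Z0 = Sat(¬a) = {t1, t2, t3, t4, t7, t8}, add states in Sat(¬b) with some successor in Z. Z1 = {t0, t1, t2, t3, t4, t6, t7, t8}; fixed.
Sat(E[¬b U ¬a]) = {t0, t1, t2, t3, t4, t6, t7, t8}
Sat(EX E[¬b U ¬a]) = {s : some successor in {t0, t1, t2, t3, t4, t6, t7, t8}} = {t0, t1, t2, t3, t4, t6, t7, t8}
Sat(EX (EX E[¬b U ¬a])) = {s : some successor in {t0, t1, t2, t3, t4, t6, t7, t8}} = {t0, t1, t2, t3, t4, t6, t7, t8}

{t0, t1, t2, t3, t4, t6, t7, t8}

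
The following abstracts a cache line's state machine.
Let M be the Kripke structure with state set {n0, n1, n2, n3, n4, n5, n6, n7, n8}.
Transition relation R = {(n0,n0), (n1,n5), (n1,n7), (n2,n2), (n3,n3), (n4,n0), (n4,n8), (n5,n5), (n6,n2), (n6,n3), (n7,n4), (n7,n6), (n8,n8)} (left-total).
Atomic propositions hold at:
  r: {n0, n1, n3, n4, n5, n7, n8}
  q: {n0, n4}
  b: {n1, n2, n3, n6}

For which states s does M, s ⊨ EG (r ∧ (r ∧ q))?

Sat(r ∧ q) = {n0, n4}
Sat(r ∧ (r ∧ q)) = {n0, n4}
EG (r ∧ (r ∧ q)): greatest fixpoint, start Z0 = {n0, n4}, keep only states in Sat with some successor in Z. Already a fixed point.
Sat(EG (r ∧ (r ∧ q))) = {n0, n4}

{n0, n4}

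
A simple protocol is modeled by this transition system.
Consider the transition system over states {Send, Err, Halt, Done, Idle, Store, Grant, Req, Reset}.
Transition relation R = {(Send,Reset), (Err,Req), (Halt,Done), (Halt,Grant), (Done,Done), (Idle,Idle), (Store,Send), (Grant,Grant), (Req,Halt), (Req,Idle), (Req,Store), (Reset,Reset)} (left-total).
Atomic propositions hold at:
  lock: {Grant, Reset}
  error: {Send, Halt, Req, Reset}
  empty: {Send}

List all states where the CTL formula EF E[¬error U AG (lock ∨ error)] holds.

Sat(¬error) = {Err, Done, Idle, Store, Grant}
Sat(lock ∨ error) = {Send, Halt, Grant, Req, Reset}
AG (lock ∨ error): greatest fixpoint, start Z0 = {Send, Halt, Grant, Req, Reset}, keep only states in Sat with every successor in Z. Z1 = {Send, Grant, Reset}; fixed.
Sat(AG (lock ∨ error)) = {Send, Grant, Reset}
E[¬error U AG (lock ∨ error)]: least fixpoint, start Z0 = Sat(AG (lock ∨ error)) = {Send, Grant, Reset}, add states in Sat(¬error) with some successor in Z. Z1 = {Send, Store, Grant, Reset}; fixed.
Sat(E[¬error U AG (lock ∨ error)]) = {Send, Store, Grant, Reset}
EF E[¬error U AG (lock ∨ error)]: least fixpoint, start Z0 = {Send, Store, Grant, Reset}, add states with some successor in Z. Z1 = {Send, Halt, Store, Grant, Req, Reset}; Z2 = {Send, Err, Halt, Store, Grant, Req, Reset}; fixed.
Sat(EF E[¬error U AG (lock ∨ error)]) = {Send, Err, Halt, Store, Grant, Req, Reset}

{Send, Err, Halt, Store, Grant, Req, Reset}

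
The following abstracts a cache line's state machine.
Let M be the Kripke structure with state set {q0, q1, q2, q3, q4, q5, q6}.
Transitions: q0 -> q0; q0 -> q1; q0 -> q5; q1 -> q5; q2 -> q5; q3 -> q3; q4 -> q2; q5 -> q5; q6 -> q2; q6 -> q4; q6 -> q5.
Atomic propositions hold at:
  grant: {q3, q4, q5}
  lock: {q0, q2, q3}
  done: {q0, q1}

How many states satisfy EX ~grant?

3

Sat(~grant) = {q0, q1, q2, q6}
Sat(EX ~grant) = {s : some successor in {q0, q1, q2, q6}} = {q0, q4, q6}
|Sat(EX ~grant)| = |{q0, q4, q6}| = 3.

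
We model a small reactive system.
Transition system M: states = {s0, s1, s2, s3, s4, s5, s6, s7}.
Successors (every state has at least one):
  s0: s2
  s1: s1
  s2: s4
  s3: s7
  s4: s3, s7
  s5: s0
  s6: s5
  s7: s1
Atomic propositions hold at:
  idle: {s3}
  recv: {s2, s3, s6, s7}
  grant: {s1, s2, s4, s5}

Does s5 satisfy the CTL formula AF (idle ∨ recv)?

Yes

Sat(idle ∨ recv) = {s2, s3, s6, s7}
AF (idle ∨ recv): least fixpoint, start Z0 = {s2, s3, s6, s7}, add states with every successor in Z. Z1 = {s0, s2, s3, s4, s6, s7}; Z2 = {s0, s2, s3, s4, s5, s6, s7}; fixed.
Sat(AF (idle ∨ recv)) = {s0, s2, s3, s4, s5, s6, s7}
s5 ∈ Sat(AF (idle ∨ recv)) = {s0, s2, s3, s4, s5, s6, s7}, so the formula holds at s5.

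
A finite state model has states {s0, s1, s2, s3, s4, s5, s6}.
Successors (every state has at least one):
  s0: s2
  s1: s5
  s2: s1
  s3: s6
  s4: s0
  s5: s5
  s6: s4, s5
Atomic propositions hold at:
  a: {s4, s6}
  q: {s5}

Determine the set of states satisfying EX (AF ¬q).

{s0, s2, s3, s4, s6}

Sat(¬q) = {s0, s1, s2, s3, s4, s6}
AF ¬q: least fixpoint, start Z0 = {s0, s1, s2, s3, s4, s6}, add states with every successor in Z. Already a fixed point.
Sat(AF ¬q) = {s0, s1, s2, s3, s4, s6}
Sat(EX (AF ¬q)) = {s : some successor in {s0, s1, s2, s3, s4, s6}} = {s0, s2, s3, s4, s6}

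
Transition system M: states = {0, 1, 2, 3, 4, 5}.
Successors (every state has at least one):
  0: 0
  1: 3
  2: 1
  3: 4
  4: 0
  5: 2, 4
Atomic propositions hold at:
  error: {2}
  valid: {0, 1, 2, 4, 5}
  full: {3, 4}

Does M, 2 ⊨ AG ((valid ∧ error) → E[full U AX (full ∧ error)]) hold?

No

Sat(valid ∧ error) = {2}
Sat(full ∧ error) = ∅
Sat(AX (full ∧ error)) = {s : every successor in ∅} = ∅
E[full U AX (full ∧ error)]: least fixpoint, start Z0 = Sat(AX (full ∧ error)) = ∅, add states in Sat(full) with some successor in Z. Already a fixed point.
Sat(E[full U AX (full ∧ error)]) = ∅
Sat((valid ∧ error) → E[full U AX (full ∧ error)]) = {0, 1, 3, 4, 5}
AG ((valid ∧ error) → E[full U AX (full ∧ error)]): greatest fixpoint, start Z0 = {0, 1, 3, 4, 5}, keep only states in Sat with every successor in Z. Z1 = {0, 1, 3, 4}; fixed.
Sat(AG ((valid ∧ error) → E[full U AX (full ∧ error)])) = {0, 1, 3, 4}
2 ∉ Sat(AG ((valid ∧ error) → E[full U AX (full ∧ error)])) = {0, 1, 3, 4}, so the formula does not hold at 2.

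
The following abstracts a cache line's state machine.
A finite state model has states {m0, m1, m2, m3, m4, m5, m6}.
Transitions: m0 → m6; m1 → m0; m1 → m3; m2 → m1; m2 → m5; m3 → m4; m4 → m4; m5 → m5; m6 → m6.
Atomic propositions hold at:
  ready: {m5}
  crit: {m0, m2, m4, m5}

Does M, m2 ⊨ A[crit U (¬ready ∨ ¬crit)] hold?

Sat(¬ready) = {m0, m1, m2, m3, m4, m6}
Sat(¬crit) = {m1, m3, m6}
Sat(¬ready ∨ ¬crit) = {m0, m1, m2, m3, m4, m6}
A[crit U (¬ready ∨ ¬crit)]: least fixpoint, start Z0 = Sat((¬ready ∨ ¬crit)) = {m0, m1, m2, m3, m4, m6}, add states in Sat(crit) with every successor in Z. Already a fixed point.
Sat(A[crit U (¬ready ∨ ¬crit)]) = {m0, m1, m2, m3, m4, m6}
m2 ∈ Sat(A[crit U (¬ready ∨ ¬crit)]) = {m0, m1, m2, m3, m4, m6}, so the formula holds at m2.

Yes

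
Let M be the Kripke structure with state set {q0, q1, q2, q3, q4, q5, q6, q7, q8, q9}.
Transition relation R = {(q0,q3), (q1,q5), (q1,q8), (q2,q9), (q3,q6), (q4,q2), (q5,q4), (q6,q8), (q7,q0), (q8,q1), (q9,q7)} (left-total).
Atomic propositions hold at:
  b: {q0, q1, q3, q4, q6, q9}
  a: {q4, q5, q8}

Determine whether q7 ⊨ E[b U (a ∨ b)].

Sat(a ∨ b) = {q0, q1, q3, q4, q5, q6, q8, q9}
E[b U (a ∨ b)]: least fixpoint, start Z0 = Sat((a ∨ b)) = {q0, q1, q3, q4, q5, q6, q8, q9}, add states in Sat(b) with some successor in Z. Already a fixed point.
Sat(E[b U (a ∨ b)]) = {q0, q1, q3, q4, q5, q6, q8, q9}
q7 ∉ Sat(E[b U (a ∨ b)]) = {q0, q1, q3, q4, q5, q6, q8, q9}, so the formula does not hold at q7.

No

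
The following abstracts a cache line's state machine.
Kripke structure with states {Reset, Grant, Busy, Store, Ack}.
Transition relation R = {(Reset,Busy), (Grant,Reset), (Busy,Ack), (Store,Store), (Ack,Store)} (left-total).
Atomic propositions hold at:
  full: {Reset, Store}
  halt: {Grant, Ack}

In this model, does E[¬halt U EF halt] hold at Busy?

Yes

Sat(¬halt) = {Reset, Busy, Store}
EF halt: least fixpoint, start Z0 = {Grant, Ack}, add states with some successor in Z. Z1 = {Grant, Busy, Ack}; Z2 = {Reset, Grant, Busy, Ack}; fixed.
Sat(EF halt) = {Reset, Grant, Busy, Ack}
E[¬halt U EF halt]: least fixpoint, start Z0 = Sat(EF halt) = {Reset, Grant, Busy, Ack}, add states in Sat(¬halt) with some successor in Z. Already a fixed point.
Sat(E[¬halt U EF halt]) = {Reset, Grant, Busy, Ack}
Busy ∈ Sat(E[¬halt U EF halt]) = {Reset, Grant, Busy, Ack}, so the formula holds at Busy.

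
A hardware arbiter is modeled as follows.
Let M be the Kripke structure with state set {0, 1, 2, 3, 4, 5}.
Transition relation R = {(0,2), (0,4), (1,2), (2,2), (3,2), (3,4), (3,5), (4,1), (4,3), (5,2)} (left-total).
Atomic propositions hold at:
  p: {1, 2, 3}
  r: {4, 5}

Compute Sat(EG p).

{1, 2, 3}

EG p: greatest fixpoint, start Z0 = {1, 2, 3}, keep only states in Sat with some successor in Z. Already a fixed point.
Sat(EG p) = {1, 2, 3}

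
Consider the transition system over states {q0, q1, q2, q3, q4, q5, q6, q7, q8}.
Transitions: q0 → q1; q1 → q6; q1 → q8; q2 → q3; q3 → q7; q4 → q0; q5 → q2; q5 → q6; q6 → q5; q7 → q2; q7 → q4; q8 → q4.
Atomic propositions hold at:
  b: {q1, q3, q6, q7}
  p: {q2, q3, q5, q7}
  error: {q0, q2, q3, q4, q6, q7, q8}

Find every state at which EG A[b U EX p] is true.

{q2, q3, q5, q6, q7}

Sat(EX p) = {s : some successor in {q2, q3, q5, q7}} = {q2, q3, q5, q6, q7}
A[b U EX p]: least fixpoint, start Z0 = Sat(EX p) = {q2, q3, q5, q6, q7}, add states in Sat(b) with every successor in Z. Already a fixed point.
Sat(A[b U EX p]) = {q2, q3, q5, q6, q7}
EG A[b U EX p]: greatest fixpoint, start Z0 = {q2, q3, q5, q6, q7}, keep only states in Sat with some successor in Z. Already a fixed point.
Sat(EG A[b U EX p]) = {q2, q3, q5, q6, q7}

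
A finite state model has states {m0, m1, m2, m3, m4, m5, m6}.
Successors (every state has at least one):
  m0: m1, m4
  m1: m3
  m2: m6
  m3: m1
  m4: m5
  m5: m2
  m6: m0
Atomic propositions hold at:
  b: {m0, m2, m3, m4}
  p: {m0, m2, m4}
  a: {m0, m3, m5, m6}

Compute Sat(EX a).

{m1, m2, m4, m6}

Sat(EX a) = {s : some successor in {m0, m3, m5, m6}} = {m1, m2, m4, m6}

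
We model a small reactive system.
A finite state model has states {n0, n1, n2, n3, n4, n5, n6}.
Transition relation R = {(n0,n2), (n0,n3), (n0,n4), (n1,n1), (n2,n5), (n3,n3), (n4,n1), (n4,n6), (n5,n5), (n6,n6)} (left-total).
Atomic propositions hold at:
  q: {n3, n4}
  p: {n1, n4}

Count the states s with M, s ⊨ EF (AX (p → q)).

Sat(p → q) = {n0, n2, n3, n4, n5, n6}
Sat(AX (p → q)) = {s : every successor in {n0, n2, n3, n4, n5, n6}} = {n0, n2, n3, n5, n6}
EF (AX (p → q)): least fixpoint, start Z0 = {n0, n2, n3, n5, n6}, add states with some successor in Z. Z1 = {n0, n2, n3, n4, n5, n6}; fixed.
Sat(EF (AX (p → q))) = {n0, n2, n3, n4, n5, n6}
|Sat(EF (AX (p → q)))| = |{n0, n2, n3, n4, n5, n6}| = 6.

6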